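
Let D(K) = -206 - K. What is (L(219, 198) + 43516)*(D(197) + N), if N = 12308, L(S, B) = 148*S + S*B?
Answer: 1420147450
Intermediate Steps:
L(S, B) = 148*S + B*S
(L(219, 198) + 43516)*(D(197) + N) = (219*(148 + 198) + 43516)*((-206 - 1*197) + 12308) = (219*346 + 43516)*((-206 - 197) + 12308) = (75774 + 43516)*(-403 + 12308) = 119290*11905 = 1420147450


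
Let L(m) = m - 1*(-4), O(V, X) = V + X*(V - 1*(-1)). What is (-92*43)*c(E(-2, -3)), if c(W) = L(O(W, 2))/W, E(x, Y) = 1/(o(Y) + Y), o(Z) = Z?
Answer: 130548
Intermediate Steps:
O(V, X) = V + X*(1 + V) (O(V, X) = V + X*(V + 1) = V + X*(1 + V))
E(x, Y) = 1/(2*Y) (E(x, Y) = 1/(Y + Y) = 1/(2*Y))
L(m) = 4 + m (L(m) = m + 4 = 4 + m)
c(W) = (6 + 3*W)/W (c(W) = (4 + (W + 2 + W*2))/W = (4 + (W + 2 + 2*W))/W = (4 + (2 + 3*W))/W = (6 + 3*W)/W)
(-92*43)*c(E(-2, -3)) = (-92*43)*(3 + 6/(((½)/(-3)))) = -3956*(3 + 6/(((½)*(-⅓)))) = -3956*(3 + 6/(-⅙)) = -3956*(3 + 6*(-6)) = -3956*(3 - 36) = -3956*(-33) = 130548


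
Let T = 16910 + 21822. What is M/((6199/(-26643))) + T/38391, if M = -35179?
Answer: 35983129957595/237985809 ≈ 1.5120e+5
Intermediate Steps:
T = 38732
M/((6199/(-26643))) + T/38391 = -35179/(6199/(-26643)) + 38732/38391 = -35179/(6199*(-1/26643)) + 38732*(1/38391) = -35179/(-6199/26643) + 38732/38391 = -35179*(-26643/6199) + 38732/38391 = 937274097/6199 + 38732/38391 = 35983129957595/237985809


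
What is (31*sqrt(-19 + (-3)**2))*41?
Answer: 1271*I*sqrt(10) ≈ 4019.3*I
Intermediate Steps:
(31*sqrt(-19 + (-3)**2))*41 = (31*sqrt(-19 + 9))*41 = (31*sqrt(-10))*41 = (31*(I*sqrt(10)))*41 = (31*I*sqrt(10))*41 = 1271*I*sqrt(10)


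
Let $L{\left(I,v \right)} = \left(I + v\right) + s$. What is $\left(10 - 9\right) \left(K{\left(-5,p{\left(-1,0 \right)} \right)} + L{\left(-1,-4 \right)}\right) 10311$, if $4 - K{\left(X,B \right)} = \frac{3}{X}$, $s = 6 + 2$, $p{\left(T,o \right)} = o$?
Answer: $\frac{391818}{5} \approx 78364.0$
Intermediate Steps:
$s = 8$
$K{\left(X,B \right)} = 4 - \frac{3}{X}$
$L{\left(I,v \right)} = 8 + I + v$ ($L{\left(I,v \right)} = \left(I + v\right) + 8 = 8 + I + v$)
$\left(10 - 9\right) \left(K{\left(-5,p{\left(-1,0 \right)} \right)} + L{\left(-1,-4 \right)}\right) 10311 = \left(10 - 9\right) \left(\left(4 - \frac{3}{-5}\right) - -3\right) 10311 = 1 \left(\left(4 - - \frac{3}{5}\right) + 3\right) 10311 = 1 \left(\left(4 + \frac{3}{5}\right) + 3\right) 10311 = 1 \left(\frac{23}{5} + 3\right) 10311 = 1 \cdot \frac{38}{5} \cdot 10311 = \frac{38}{5} \cdot 10311 = \frac{391818}{5}$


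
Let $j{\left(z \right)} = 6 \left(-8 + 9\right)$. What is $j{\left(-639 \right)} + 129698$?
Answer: $129704$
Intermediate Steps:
$j{\left(z \right)} = 6$ ($j{\left(z \right)} = 6 \cdot 1 = 6$)
$j{\left(-639 \right)} + 129698 = 6 + 129698 = 129704$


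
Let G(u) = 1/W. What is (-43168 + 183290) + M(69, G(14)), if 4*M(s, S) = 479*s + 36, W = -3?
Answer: 593575/4 ≈ 1.4839e+5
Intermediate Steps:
G(u) = -⅓ (G(u) = 1/(-3) = -⅓)
M(s, S) = 9 + 479*s/4 (M(s, S) = (479*s + 36)/4 = (36 + 479*s)/4 = 9 + 479*s/4)
(-43168 + 183290) + M(69, G(14)) = (-43168 + 183290) + (9 + (479/4)*69) = 140122 + (9 + 33051/4) = 140122 + 33087/4 = 593575/4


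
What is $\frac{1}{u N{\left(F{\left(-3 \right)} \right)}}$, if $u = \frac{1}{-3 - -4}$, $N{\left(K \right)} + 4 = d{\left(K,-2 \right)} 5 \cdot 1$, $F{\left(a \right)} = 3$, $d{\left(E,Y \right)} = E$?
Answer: $\frac{1}{11} \approx 0.090909$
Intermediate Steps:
$N{\left(K \right)} = -4 + 5 K$ ($N{\left(K \right)} = -4 + K 5 \cdot 1 = -4 + 5 K 1 = -4 + 5 K$)
$u = 1$ ($u = \frac{1}{-3 + 4} = 1^{-1} = 1$)
$\frac{1}{u N{\left(F{\left(-3 \right)} \right)}} = \frac{1}{1 \left(-4 + 5 \cdot 3\right)} = \frac{1}{1 \left(-4 + 15\right)} = \frac{1}{1 \cdot 11} = \frac{1}{11}$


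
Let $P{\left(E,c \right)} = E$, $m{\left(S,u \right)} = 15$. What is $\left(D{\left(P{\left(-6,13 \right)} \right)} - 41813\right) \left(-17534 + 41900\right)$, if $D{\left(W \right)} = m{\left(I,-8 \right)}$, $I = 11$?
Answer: $-1018450068$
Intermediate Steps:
$D{\left(W \right)} = 15$
$\left(D{\left(P{\left(-6,13 \right)} \right)} - 41813\right) \left(-17534 + 41900\right) = \left(15 - 41813\right) \left(-17534 + 41900\right) = \left(-41798\right) 24366 = -1018450068$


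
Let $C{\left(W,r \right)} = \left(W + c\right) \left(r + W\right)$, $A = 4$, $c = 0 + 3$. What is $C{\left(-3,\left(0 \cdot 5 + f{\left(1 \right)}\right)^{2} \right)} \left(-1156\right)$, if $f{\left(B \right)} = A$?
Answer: $0$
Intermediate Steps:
$c = 3$
$f{\left(B \right)} = 4$
$C{\left(W,r \right)} = \left(3 + W\right) \left(W + r\right)$ ($C{\left(W,r \right)} = \left(W + 3\right) \left(r + W\right) = \left(3 + W\right) \left(W + r\right)$)
$C{\left(-3,\left(0 \cdot 5 + f{\left(1 \right)}\right)^{2} \right)} \left(-1156\right) = \left(\left(-3\right)^{2} + 3 \left(-3\right) + 3 \left(0 \cdot 5 + 4\right)^{2} - 3 \left(0 \cdot 5 + 4\right)^{2}\right) \left(-1156\right) = \left(9 - 9 + 3 \left(0 + 4\right)^{2} - 3 \left(0 + 4\right)^{2}\right) \left(-1156\right) = \left(9 - 9 + 3 \cdot 4^{2} - 3 \cdot 4^{2}\right) \left(-1156\right) = \left(9 - 9 + 3 \cdot 16 - 48\right) \left(-1156\right) = \left(9 - 9 + 48 - 48\right) \left(-1156\right) = 0 \left(-1156\right) = 0$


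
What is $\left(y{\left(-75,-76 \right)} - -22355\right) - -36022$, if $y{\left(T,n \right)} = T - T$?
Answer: $58377$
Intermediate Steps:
$y{\left(T,n \right)} = 0$
$\left(y{\left(-75,-76 \right)} - -22355\right) - -36022 = \left(0 - -22355\right) - -36022 = \left(0 + 22355\right) + 36022 = 22355 + 36022 = 58377$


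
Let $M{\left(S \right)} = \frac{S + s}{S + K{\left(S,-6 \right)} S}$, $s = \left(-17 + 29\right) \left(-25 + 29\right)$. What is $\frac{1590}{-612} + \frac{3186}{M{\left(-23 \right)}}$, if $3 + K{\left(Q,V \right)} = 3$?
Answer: $- \frac{7480981}{2550} \approx -2933.7$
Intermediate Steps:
$K{\left(Q,V \right)} = 0$ ($K{\left(Q,V \right)} = -3 + 3 = 0$)
$s = 48$ ($s = 12 \cdot 4 = 48$)
$M{\left(S \right)} = \frac{48 + S}{S}$ ($M{\left(S \right)} = \frac{S + 48}{S + 0 S} = \frac{48 + S}{S + 0} = \frac{48 + S}{S}$)
$\frac{1590}{-612} + \frac{3186}{M{\left(-23 \right)}} = \frac{1590}{-612} + \frac{3186}{\frac{1}{-23} \left(48 - 23\right)} = 1590 \left(- \frac{1}{612}\right) + \frac{3186}{\left(- \frac{1}{23}\right) 25} = - \frac{265}{102} + \frac{3186}{- \frac{25}{23}} = - \frac{265}{102} + 3186 \left(- \frac{23}{25}\right) = - \frac{265}{102} - \frac{73278}{25} = - \frac{7480981}{2550}$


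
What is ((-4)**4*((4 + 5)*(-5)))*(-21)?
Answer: 241920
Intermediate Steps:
((-4)**4*((4 + 5)*(-5)))*(-21) = (256*(9*(-5)))*(-21) = (256*(-45))*(-21) = -11520*(-21) = 241920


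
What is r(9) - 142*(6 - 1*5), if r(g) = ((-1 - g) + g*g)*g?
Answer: 497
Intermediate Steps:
r(g) = g*(-1 + g² - g) (r(g) = ((-1 - g) + g²)*g = (-1 + g² - g)*g = g*(-1 + g² - g))
r(9) - 142*(6 - 1*5) = 9*(-1 + 9² - 1*9) - 142*(6 - 1*5) = 9*(-1 + 81 - 9) - 142*(6 - 5) = 9*71 - 142*1 = 639 - 142 = 497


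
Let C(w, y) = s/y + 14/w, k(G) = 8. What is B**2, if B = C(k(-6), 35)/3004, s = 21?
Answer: 2209/3609606400 ≈ 6.1198e-7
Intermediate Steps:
C(w, y) = 14/w + 21/y (C(w, y) = 21/y + 14/w = 14/w + 21/y)
B = 47/60080 (B = (14/8 + 21/35)/3004 = (14*(1/8) + 21*(1/35))*(1/3004) = (7/4 + 3/5)*(1/3004) = (47/20)*(1/3004) = 47/60080 ≈ 0.00078229)
B**2 = (47/60080)**2 = 2209/3609606400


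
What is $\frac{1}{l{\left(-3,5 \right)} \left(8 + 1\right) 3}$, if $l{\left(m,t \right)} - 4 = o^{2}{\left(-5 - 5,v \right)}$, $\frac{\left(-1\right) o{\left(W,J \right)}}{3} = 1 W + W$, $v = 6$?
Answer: $\frac{1}{97308} \approx 1.0277 \cdot 10^{-5}$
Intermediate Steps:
$o{\left(W,J \right)} = - 6 W$ ($o{\left(W,J \right)} = - 3 \left(1 W + W\right) = - 3 \left(W + W\right) = - 3 \cdot 2 W = - 6 W$)
$l{\left(m,t \right)} = 3604$ ($l{\left(m,t \right)} = 4 + \left(- 6 \left(-5 - 5\right)\right)^{2} = 4 + \left(\left(-6\right) \left(-10\right)\right)^{2} = 4 + 60^{2} = 4 + 3600 = 3604$)
$\frac{1}{l{\left(-3,5 \right)} \left(8 + 1\right) 3} = \frac{1}{3604 \left(8 + 1\right) 3} = \frac{1}{3604 \cdot 9 \cdot 3} = \frac{1}{32436 \cdot 3} = \frac{1}{97308}$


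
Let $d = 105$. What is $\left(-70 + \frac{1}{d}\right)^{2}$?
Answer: $\frac{54007801}{11025} \approx 4898.7$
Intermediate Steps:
$\left(-70 + \frac{1}{d}\right)^{2} = \left(-70 + \frac{1}{105}\right)^{2} = \left(- \frac{7349}{105}\right)^{2} = \frac{54007801}{11025}$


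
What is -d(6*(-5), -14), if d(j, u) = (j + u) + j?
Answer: 74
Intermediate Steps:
d(j, u) = u + 2*j
-d(6*(-5), -14) = -(-14 + 2*(6*(-5))) = -(-14 + 2*(-30)) = -(-14 - 60) = -1*(-74) = 74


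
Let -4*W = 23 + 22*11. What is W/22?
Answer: -265/88 ≈ -3.0114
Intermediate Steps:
W = -265/4 (W = -(23 + 22*11)/4 = -(23 + 242)/4 = -1/4*265 = -265/4 ≈ -66.250)
W/22 = -265/4/22 = -265/4*1/22 = -265/88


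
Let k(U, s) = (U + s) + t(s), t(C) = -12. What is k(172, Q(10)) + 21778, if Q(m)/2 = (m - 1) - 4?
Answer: 21948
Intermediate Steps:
Q(m) = -10 + 2*m (Q(m) = 2*((m - 1) - 4) = 2*((-1 + m) - 4) = 2*(-5 + m) = -10 + 2*m)
k(U, s) = -12 + U + s (k(U, s) = (U + s) - 12 = -12 + U + s)
k(172, Q(10)) + 21778 = (-12 + 172 + (-10 + 2*10)) + 21778 = (-12 + 172 + (-10 + 20)) + 21778 = (-12 + 172 + 10) + 21778 = 170 + 21778 = 21948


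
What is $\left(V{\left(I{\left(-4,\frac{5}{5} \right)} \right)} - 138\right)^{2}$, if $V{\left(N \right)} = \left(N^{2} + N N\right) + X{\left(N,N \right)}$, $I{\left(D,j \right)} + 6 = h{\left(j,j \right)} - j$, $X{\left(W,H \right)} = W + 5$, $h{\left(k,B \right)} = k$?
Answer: $4489$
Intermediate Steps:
$X{\left(W,H \right)} = 5 + W$
$I{\left(D,j \right)} = -6$ ($I{\left(D,j \right)} = -6 + \left(j - j\right) = -6 + 0 = -6$)
$V{\left(N \right)} = 5 + N + 2 N^{2}$ ($V{\left(N \right)} = \left(N^{2} + N N\right) + \left(5 + N\right) = \left(N^{2} + N^{2}\right) + \left(5 + N\right) = 2 N^{2} + \left(5 + N\right) = 5 + N + 2 N^{2}$)
$\left(V{\left(I{\left(-4,\frac{5}{5} \right)} \right)} - 138\right)^{2} = \left(\left(5 - 6 + 2 \left(-6\right)^{2}\right) - 138\right)^{2} = \left(\left(5 - 6 + 2 \cdot 36\right) - 138\right)^{2} = \left(\left(5 - 6 + 72\right) - 138\right)^{2} = \left(71 - 138\right)^{2} = \left(-67\right)^{2} = 4489$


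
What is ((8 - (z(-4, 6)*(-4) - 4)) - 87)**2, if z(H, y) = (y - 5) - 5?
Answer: 8281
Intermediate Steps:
z(H, y) = -10 + y (z(H, y) = (-5 + y) - 5 = -10 + y)
((8 - (z(-4, 6)*(-4) - 4)) - 87)**2 = ((8 - ((-10 + 6)*(-4) - 4)) - 87)**2 = ((8 - (-4*(-4) - 4)) - 87)**2 = ((8 - (16 - 4)) - 87)**2 = ((8 - 1*12) - 87)**2 = ((8 - 12) - 87)**2 = (-4 - 87)**2 = (-91)**2 = 8281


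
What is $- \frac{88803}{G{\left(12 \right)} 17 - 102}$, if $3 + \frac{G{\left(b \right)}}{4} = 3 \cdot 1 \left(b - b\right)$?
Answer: $\frac{9867}{34} \approx 290.21$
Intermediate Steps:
$G{\left(b \right)} = -12$ ($G{\left(b \right)} = -12 + 4 \cdot 3 \cdot 1 \left(b - b\right) = -12 + 4 \cdot 3 \cdot 0 = -12 + 4 \cdot 0 = -12 + 0 = -12$)
$- \frac{88803}{G{\left(12 \right)} 17 - 102} = - \frac{88803}{\left(-12\right) 17 - 102} = - \frac{88803}{-204 - 102} = - \frac{88803}{-306} = \left(-88803\right) \left(- \frac{1}{306}\right) = \frac{9867}{34}$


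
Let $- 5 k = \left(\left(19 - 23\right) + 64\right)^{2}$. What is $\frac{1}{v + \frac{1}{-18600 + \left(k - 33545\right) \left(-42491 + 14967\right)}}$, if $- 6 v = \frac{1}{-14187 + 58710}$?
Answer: $- \frac{125967756506940}{471412061} \approx -2.6721 \cdot 10^{5}$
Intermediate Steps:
$v = - \frac{1}{267138}$ ($v = - \frac{1}{6 \left(-14187 + 58710\right)} = - \frac{1}{6 \cdot 44523} = \left(- \frac{1}{6}\right) \frac{1}{44523} = - \frac{1}{267138} \approx -3.7434 \cdot 10^{-6}$)
$k = -720$ ($k = - \frac{\left(\left(19 - 23\right) + 64\right)^{2}}{5} = - \frac{\left(-4 + 64\right)^{2}}{5} = - \frac{60^{2}}{5} = \left(- \frac{1}{5}\right) 3600 = -720$)
$\frac{1}{v + \frac{1}{-18600 + \left(k - 33545\right) \left(-42491 + 14967\right)}} = \frac{1}{- \frac{1}{267138} + \frac{1}{-18600 + \left(-720 - 33545\right) \left(-42491 + 14967\right)}} = \frac{1}{- \frac{1}{267138} + \frac{1}{-18600 - -943109860}} = \frac{1}{- \frac{1}{267138} + \frac{1}{-18600 + 943109860}} = \frac{1}{- \frac{1}{267138} + \frac{1}{943091260}} = \frac{1}{- \frac{471412061}{125967756506940}} = - \frac{125967756506940}{471412061}$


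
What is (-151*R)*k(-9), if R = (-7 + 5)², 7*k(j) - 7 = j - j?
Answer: -604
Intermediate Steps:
k(j) = 1 (k(j) = 1 + (j - j)/7 = 1 + (⅐)*0 = 1 + 0 = 1)
R = 4 (R = (-2)² = 4)
(-151*R)*k(-9) = -151*4*1 = -604*1 = -604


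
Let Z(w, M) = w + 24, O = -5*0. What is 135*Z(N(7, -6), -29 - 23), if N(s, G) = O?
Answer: 3240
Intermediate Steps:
O = 0
N(s, G) = 0
Z(w, M) = 24 + w
135*Z(N(7, -6), -29 - 23) = 135*(24 + 0) = 135*24 = 3240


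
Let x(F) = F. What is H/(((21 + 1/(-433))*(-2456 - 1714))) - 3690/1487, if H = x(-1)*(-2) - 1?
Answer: -139901975471/56377582680 ≈ -2.4815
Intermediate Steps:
H = 1 (H = -1*(-2) - 1 = 2 - 1 = 1)
H/(((21 + 1/(-433))*(-2456 - 1714))) - 3690/1487 = 1/((21 + 1/(-433))*(-2456 - 1714)) - 3690/1487 = 1/((21 - 1/433)*(-4170)) - 3690*1/1487 = 1/((9092/433)*(-4170)) - 3690/1487 = 1/(-37913640/433) - 3690/1487 = 1*(-433/37913640) - 3690/1487 = -433/37913640 - 3690/1487 = -139901975471/56377582680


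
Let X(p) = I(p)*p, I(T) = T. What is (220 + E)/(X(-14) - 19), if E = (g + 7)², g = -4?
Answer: 229/177 ≈ 1.2938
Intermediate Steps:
E = 9 (E = (-4 + 7)² = 3² = 9)
X(p) = p² (X(p) = p*p = p²)
(220 + E)/(X(-14) - 19) = (220 + 9)/((-14)² - 19) = 229/(196 - 19) = 229/177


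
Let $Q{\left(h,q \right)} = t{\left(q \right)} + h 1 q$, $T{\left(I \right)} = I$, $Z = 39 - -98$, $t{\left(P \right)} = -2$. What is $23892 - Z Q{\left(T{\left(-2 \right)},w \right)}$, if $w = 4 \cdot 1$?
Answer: $25262$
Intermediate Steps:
$Z = 137$ ($Z = 39 + 98 = 137$)
$w = 4$
$Q{\left(h,q \right)} = -2 + h q$ ($Q{\left(h,q \right)} = -2 + h 1 q = -2 + h q$)
$23892 - Z Q{\left(T{\left(-2 \right)},w \right)} = 23892 - 137 \left(-2 - 8\right) = 23892 - 137 \left(-10\right) = 23892 - -1370 = 23892 + 1370 = 25262$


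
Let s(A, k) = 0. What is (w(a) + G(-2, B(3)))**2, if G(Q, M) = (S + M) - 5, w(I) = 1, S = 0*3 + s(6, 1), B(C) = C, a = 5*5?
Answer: 1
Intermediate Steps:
a = 25
S = 0 (S = 0*3 + 0 = 0 + 0 = 0)
G(Q, M) = -5 + M (G(Q, M) = (0 + M) - 5 = M - 5 = -5 + M)
(w(a) + G(-2, B(3)))**2 = (1 + (-5 + 3))**2 = (1 - 2)**2 = (-1)**2 = 1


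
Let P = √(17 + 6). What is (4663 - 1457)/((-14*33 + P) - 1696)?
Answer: -6918548/4656941 - 3206*√23/4656941 ≈ -1.4889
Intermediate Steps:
P = √23 ≈ 4.7958
(4663 - 1457)/((-14*33 + P) - 1696) = (4663 - 1457)/((-14*33 + √23) - 1696) = 3206/((-462 + √23) - 1696) = 3206/(-2158 + √23)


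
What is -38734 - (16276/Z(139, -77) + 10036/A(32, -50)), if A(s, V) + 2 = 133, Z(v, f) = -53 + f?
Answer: -25338944/655 ≈ -38685.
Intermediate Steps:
A(s, V) = 131 (A(s, V) = -2 + 133 = 131)
-38734 - (16276/Z(139, -77) + 10036/A(32, -50)) = -38734 - (16276/(-53 - 77) + 10036/131) = -38734 - (16276/(-130) + 10036*(1/131)) = -38734 - (16276*(-1/130) + 10036/131) = -38734 - (-626/5 + 10036/131) = -38734 - 1*(-31826/655) = -38734 + 31826/655 = -25338944/655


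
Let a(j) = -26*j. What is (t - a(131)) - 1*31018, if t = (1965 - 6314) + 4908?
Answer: -27053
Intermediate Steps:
t = 559 (t = -4349 + 4908 = 559)
(t - a(131)) - 1*31018 = (559 - (-26)*131) - 1*31018 = (559 - 1*(-3406)) - 31018 = (559 + 3406) - 31018 = 3965 - 31018 = -27053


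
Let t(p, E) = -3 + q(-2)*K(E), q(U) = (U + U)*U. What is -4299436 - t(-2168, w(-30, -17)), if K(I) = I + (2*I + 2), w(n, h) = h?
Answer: -4299041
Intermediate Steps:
K(I) = 2 + 3*I (K(I) = I + (2 + 2*I) = 2 + 3*I)
q(U) = 2*U² (q(U) = (2*U)*U = 2*U²)
t(p, E) = 13 + 24*E (t(p, E) = -3 + (2*(-2)²)*(2 + 3*E) = -3 + (2*4)*(2 + 3*E) = -3 + 8*(2 + 3*E) = -3 + (16 + 24*E) = 13 + 24*E)
-4299436 - t(-2168, w(-30, -17)) = -4299436 - (13 + 24*(-17)) = -4299436 - (13 - 408) = -4299436 - 1*(-395) = -4299436 + 395 = -4299041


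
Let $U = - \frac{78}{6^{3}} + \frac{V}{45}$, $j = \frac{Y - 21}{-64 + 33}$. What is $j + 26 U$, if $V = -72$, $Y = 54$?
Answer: $- \frac{145229}{2790} \approx -52.053$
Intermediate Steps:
$j = - \frac{33}{31}$ ($j = \frac{54 - 21}{-64 + 33} = \frac{33}{-31} = 33 \left(- \frac{1}{31}\right) = - \frac{33}{31} \approx -1.0645$)
$U = - \frac{353}{180}$ ($U = - \frac{78}{6^{3}} - \frac{72}{45} = - \frac{78}{216} - \frac{8}{5} = \left(-78\right) \frac{1}{216} - \frac{8}{5} = - \frac{13}{36} - \frac{8}{5} = - \frac{353}{180} \approx -1.9611$)
$j + 26 U = - \frac{33}{31} + 26 \left(- \frac{353}{180}\right) = - \frac{33}{31} - \frac{4589}{90} = - \frac{145229}{2790}$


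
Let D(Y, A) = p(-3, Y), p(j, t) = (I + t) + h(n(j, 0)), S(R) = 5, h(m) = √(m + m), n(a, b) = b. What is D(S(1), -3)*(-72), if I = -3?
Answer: -144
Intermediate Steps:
h(m) = √2*√m (h(m) = √(2*m) = √2*√m)
p(j, t) = -3 + t (p(j, t) = (-3 + t) + √2*√0 = (-3 + t) + √2*0 = (-3 + t) + 0 = -3 + t)
D(Y, A) = -3 + Y
D(S(1), -3)*(-72) = (-3 + 5)*(-72) = 2*(-72) = -144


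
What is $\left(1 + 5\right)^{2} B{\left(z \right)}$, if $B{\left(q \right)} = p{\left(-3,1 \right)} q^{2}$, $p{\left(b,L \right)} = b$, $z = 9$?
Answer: $-8748$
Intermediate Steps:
$B{\left(q \right)} = - 3 q^{2}$
$\left(1 + 5\right)^{2} B{\left(z \right)} = \left(1 + 5\right)^{2} \left(- 3 \cdot 9^{2}\right) = 6^{2} \left(\left(-3\right) 81\right) = 36 \left(-243\right) = -8748$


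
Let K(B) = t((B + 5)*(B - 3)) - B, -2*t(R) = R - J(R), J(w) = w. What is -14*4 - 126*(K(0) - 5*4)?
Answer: 2464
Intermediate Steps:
t(R) = 0 (t(R) = -(R - R)/2 = -1/2*0 = 0)
K(B) = -B (K(B) = 0 - B = -B)
-14*4 - 126*(K(0) - 5*4) = -14*4 - 126*(-1*0 - 5*4) = -56 - 126*(0 - 20) = -56 - 126*(-20) = -56 + 2520 = 2464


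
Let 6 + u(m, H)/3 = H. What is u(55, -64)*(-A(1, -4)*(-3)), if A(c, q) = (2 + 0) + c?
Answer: -1890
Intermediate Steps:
u(m, H) = -18 + 3*H
A(c, q) = 2 + c
u(55, -64)*(-A(1, -4)*(-3)) = (-18 + 3*(-64))*(-(2 + 1)*(-3)) = (-18 - 192)*(-1*3*(-3)) = -(-630)*(-3) = -210*9 = -1890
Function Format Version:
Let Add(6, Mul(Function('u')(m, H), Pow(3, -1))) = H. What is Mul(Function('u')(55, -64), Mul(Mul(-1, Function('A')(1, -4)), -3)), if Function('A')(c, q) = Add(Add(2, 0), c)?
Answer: -1890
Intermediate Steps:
Function('u')(m, H) = Add(-18, Mul(3, H))
Function('A')(c, q) = Add(2, c)
Mul(Function('u')(55, -64), Mul(Mul(-1, Function('A')(1, -4)), -3)) = Mul(Add(-18, Mul(3, -64)), Mul(Mul(-1, Add(2, 1)), -3)) = Mul(Add(-18, -192), Mul(Mul(-1, 3), -3)) = Mul(-210, Mul(-3, -3)) = Mul(-210, 9) = -1890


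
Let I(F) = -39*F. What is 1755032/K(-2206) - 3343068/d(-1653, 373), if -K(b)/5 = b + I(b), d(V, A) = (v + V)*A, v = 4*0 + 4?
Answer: 80433426014/64450843445 ≈ 1.2480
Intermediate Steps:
v = 4 (v = 0 + 4 = 4)
d(V, A) = A*(4 + V) (d(V, A) = (4 + V)*A = A*(4 + V))
K(b) = 190*b (K(b) = -5*(b - 39*b) = -(-190)*b = 190*b)
1755032/K(-2206) - 3343068/d(-1653, 373) = 1755032/((190*(-2206))) - 3343068*1/(373*(4 - 1653)) = 1755032/(-419140) - 3343068/(373*(-1649)) = 1755032*(-1/419140) - 3343068/(-615077) = -438758/104785 - 3343068*(-1/615077) = -438758/104785 + 3343068/615077 = 80433426014/64450843445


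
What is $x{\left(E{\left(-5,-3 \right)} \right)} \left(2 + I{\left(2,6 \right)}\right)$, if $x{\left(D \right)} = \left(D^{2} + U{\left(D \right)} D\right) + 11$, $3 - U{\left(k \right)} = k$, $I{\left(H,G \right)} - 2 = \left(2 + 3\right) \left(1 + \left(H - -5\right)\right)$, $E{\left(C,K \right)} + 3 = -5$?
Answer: $-572$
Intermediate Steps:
$E{\left(C,K \right)} = -8$ ($E{\left(C,K \right)} = -3 - 5 = -8$)
$I{\left(H,G \right)} = 32 + 5 H$ ($I{\left(H,G \right)} = 2 + \left(2 + 3\right) \left(1 + \left(H - -5\right)\right) = 2 + 5 \left(1 + \left(H + 5\right)\right) = 2 + 5 \left(1 + \left(5 + H\right)\right) = 2 + 5 \left(6 + H\right) = 2 + \left(30 + 5 H\right) = 32 + 5 H$)
$U{\left(k \right)} = 3 - k$
$x{\left(D \right)} = 11 + D^{2} + D \left(3 - D\right)$ ($x{\left(D \right)} = \left(D^{2} + \left(3 - D\right) D\right) + 11 = \left(D^{2} + D \left(3 - D\right)\right) + 11 = 11 + D^{2} + D \left(3 - D\right)$)
$x{\left(E{\left(-5,-3 \right)} \right)} \left(2 + I{\left(2,6 \right)}\right) = \left(11 + 3 \left(-8\right)\right) \left(2 + \left(32 + 5 \cdot 2\right)\right) = \left(11 - 24\right) \left(2 + \left(32 + 10\right)\right) = - 13 \left(2 + 42\right) = \left(-13\right) 44 = -572$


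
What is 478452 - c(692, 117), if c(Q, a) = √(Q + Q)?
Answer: 478452 - 2*√346 ≈ 4.7842e+5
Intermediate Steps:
c(Q, a) = √2*√Q (c(Q, a) = √(2*Q) = √2*√Q)
478452 - c(692, 117) = 478452 - √2*√692 = 478452 - √2*2*√173 = 478452 - 2*√346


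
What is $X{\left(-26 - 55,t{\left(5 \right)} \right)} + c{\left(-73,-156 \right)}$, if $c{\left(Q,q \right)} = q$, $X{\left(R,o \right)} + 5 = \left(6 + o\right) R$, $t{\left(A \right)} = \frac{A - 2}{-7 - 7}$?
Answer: $- \frac{8815}{14} \approx -629.64$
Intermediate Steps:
$t{\left(A \right)} = \frac{1}{7} - \frac{A}{14}$ ($t{\left(A \right)} = \frac{-2 + A}{-14} = \left(-2 + A\right) \left(- \frac{1}{14}\right) = \frac{1}{7} - \frac{A}{14}$)
$X{\left(R,o \right)} = -5 + R \left(6 + o\right)$ ($X{\left(R,o \right)} = -5 + \left(6 + o\right) R = -5 + R \left(6 + o\right)$)
$X{\left(-26 - 55,t{\left(5 \right)} \right)} + c{\left(-73,-156 \right)} = \left(-5 + 6 \left(-26 - 55\right) + \left(-26 - 55\right) \left(\frac{1}{7} - \frac{5}{14}\right)\right) - 156 = \left(-5 + 6 \left(-81\right) - 81 \left(\frac{1}{7} - \frac{5}{14}\right)\right) - 156 = \left(-5 - 486 - - \frac{243}{14}\right) - 156 = \left(-5 - 486 + \frac{243}{14}\right) - 156 = - \frac{6631}{14} - 156 = - \frac{8815}{14}$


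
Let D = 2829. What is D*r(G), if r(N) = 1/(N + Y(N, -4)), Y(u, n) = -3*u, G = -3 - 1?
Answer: 2829/8 ≈ 353.63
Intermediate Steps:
G = -4
r(N) = -1/(2*N) (r(N) = 1/(N - 3*N) = 1/(-2*N) = -1/(2*N))
D*r(G) = 2829*(-½/(-4)) = 2829*(-½*(-¼)) = 2829*(⅛) = 2829/8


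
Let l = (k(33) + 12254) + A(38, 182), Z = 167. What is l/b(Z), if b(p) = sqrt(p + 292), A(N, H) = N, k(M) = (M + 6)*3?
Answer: 12409*sqrt(51)/153 ≈ 579.20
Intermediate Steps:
k(M) = 18 + 3*M (k(M) = (6 + M)*3 = 18 + 3*M)
b(p) = sqrt(292 + p)
l = 12409 (l = ((18 + 3*33) + 12254) + 38 = ((18 + 99) + 12254) + 38 = (117 + 12254) + 38 = 12371 + 38 = 12409)
l/b(Z) = 12409/(sqrt(292 + 167)) = 12409/(sqrt(459)) = 12409/((3*sqrt(51))) = 12409*(sqrt(51)/153) = 12409*sqrt(51)/153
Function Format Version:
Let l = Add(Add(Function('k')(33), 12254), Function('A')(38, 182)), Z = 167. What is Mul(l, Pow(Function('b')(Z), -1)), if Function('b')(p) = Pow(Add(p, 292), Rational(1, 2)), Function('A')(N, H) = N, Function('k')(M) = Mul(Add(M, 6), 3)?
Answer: Mul(Rational(12409, 153), Pow(51, Rational(1, 2))) ≈ 579.20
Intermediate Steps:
Function('k')(M) = Add(18, Mul(3, M)) (Function('k')(M) = Mul(Add(6, M), 3) = Add(18, Mul(3, M)))
Function('b')(p) = Pow(Add(292, p), Rational(1, 2))
l = 12409 (l = Add(Add(Add(18, Mul(3, 33)), 12254), 38) = Add(Add(Add(18, 99), 12254), 38) = Add(Add(117, 12254), 38) = Add(12371, 38) = 12409)
Mul(l, Pow(Function('b')(Z), -1)) = Mul(12409, Pow(Pow(Add(292, 167), Rational(1, 2)), -1)) = Mul(12409, Pow(Pow(459, Rational(1, 2)), -1)) = Mul(12409, Pow(Mul(3, Pow(51, Rational(1, 2))), -1)) = Mul(12409, Mul(Rational(1, 153), Pow(51, Rational(1, 2)))) = Mul(Rational(12409, 153), Pow(51, Rational(1, 2)))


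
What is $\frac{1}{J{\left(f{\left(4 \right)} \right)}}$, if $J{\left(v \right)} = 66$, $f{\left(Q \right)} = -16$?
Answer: $\frac{1}{66} \approx 0.015152$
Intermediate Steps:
$\frac{1}{J{\left(f{\left(4 \right)} \right)}} = \frac{1}{66}$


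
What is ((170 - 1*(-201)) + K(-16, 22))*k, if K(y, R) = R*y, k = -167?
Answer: -3173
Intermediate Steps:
((170 - 1*(-201)) + K(-16, 22))*k = ((170 - 1*(-201)) + 22*(-16))*(-167) = ((170 + 201) - 352)*(-167) = (371 - 352)*(-167) = 19*(-167) = -3173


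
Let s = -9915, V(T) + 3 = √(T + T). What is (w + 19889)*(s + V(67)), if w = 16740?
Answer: -363286422 + 36629*√134 ≈ -3.6286e+8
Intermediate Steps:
V(T) = -3 + √2*√T (V(T) = -3 + √(T + T) = -3 + √(2*T) = -3 + √2*√T)
(w + 19889)*(s + V(67)) = (16740 + 19889)*(-9915 + (-3 + √2*√67)) = 36629*(-9915 + (-3 + √134)) = 36629*(-9918 + √134) = -363286422 + 36629*√134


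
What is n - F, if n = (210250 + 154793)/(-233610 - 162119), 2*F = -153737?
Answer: 60837459187/791458 ≈ 76868.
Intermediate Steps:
F = -153737/2 (F = (1/2)*(-153737) = -153737/2 ≈ -76869.)
n = -365043/395729 (n = 365043/(-395729) = 365043*(-1/395729) = -365043/395729 ≈ -0.92246)
n - F = -365043/395729 - 1*(-153737/2) = -365043/395729 + 153737/2 = 60837459187/791458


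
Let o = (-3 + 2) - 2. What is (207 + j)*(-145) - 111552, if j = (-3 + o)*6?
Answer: -136347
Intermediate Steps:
o = -3 (o = -1 - 2 = -3)
j = -36 (j = (-3 - 3)*6 = -6*6 = -36)
(207 + j)*(-145) - 111552 = (207 - 36)*(-145) - 111552 = 171*(-145) - 111552 = -24795 - 111552 = -136347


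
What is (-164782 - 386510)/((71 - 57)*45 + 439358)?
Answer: -137823/109997 ≈ -1.2530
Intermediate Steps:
(-164782 - 386510)/((71 - 57)*45 + 439358) = -551292/(14*45 + 439358) = -551292/(630 + 439358) = -551292/439988 = -551292*1/439988 = -137823/109997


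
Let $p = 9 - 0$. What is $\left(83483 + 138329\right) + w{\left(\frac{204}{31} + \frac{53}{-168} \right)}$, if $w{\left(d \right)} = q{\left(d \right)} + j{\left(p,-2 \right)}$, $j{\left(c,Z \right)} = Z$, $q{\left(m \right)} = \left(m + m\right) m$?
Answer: $\frac{3009170245561}{13561632} \approx 2.2189 \cdot 10^{5}$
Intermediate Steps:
$q{\left(m \right)} = 2 m^{2}$ ($q{\left(m \right)} = 2 m m = 2 m^{2}$)
$p = 9$ ($p = 9 + 0 = 9$)
$w{\left(d \right)} = -2 + 2 d^{2}$ ($w{\left(d \right)} = 2 d^{2} - 2 = -2 + 2 d^{2}$)
$\left(83483 + 138329\right) + w{\left(\frac{204}{31} + \frac{53}{-168} \right)} = \left(83483 + 138329\right) - \left(2 - 2 \left(\frac{204}{31} + \frac{53}{-168}\right)^{2}\right) = 221812 - \left(2 - 2 \left(204 \cdot \frac{1}{31} + 53 \left(- \frac{1}{168}\right)\right)^{2}\right) = 221812 - \left(2 - 2 \left(\frac{204}{31} - \frac{53}{168}\right)^{2}\right) = 221812 - \left(2 - 2 \left(\frac{32629}{5208}\right)^{2}\right) = 221812 + \left(-2 + 2 \cdot \frac{1064651641}{27123264}\right) = 221812 + \left(-2 + \frac{1064651641}{13561632}\right) = 221812 + \frac{1037528377}{13561632} = \frac{3009170245561}{13561632}$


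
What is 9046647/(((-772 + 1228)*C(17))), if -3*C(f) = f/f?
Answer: -9046647/152 ≈ -59517.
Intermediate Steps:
C(f) = -1/3 (C(f) = -f/(3*f) = -1/3*1 = -1/3)
9046647/(((-772 + 1228)*C(17))) = 9046647/(((-772 + 1228)*(-1/3))) = 9046647/((456*(-1/3))) = 9046647/(-152) = 9046647*(-1/152) = -9046647/152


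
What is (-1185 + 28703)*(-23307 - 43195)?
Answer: -1830002036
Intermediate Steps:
(-1185 + 28703)*(-23307 - 43195) = 27518*(-66502) = -1830002036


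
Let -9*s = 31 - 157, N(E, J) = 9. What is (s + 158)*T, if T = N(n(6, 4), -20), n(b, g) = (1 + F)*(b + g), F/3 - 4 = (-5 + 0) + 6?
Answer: 1548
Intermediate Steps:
F = 15 (F = 12 + 3*((-5 + 0) + 6) = 12 + 3*(-5 + 6) = 12 + 3*1 = 12 + 3 = 15)
n(b, g) = 16*b + 16*g (n(b, g) = (1 + 15)*(b + g) = 16*(b + g) = 16*b + 16*g)
T = 9
s = 14 (s = -(31 - 157)/9 = -⅑*(-126) = 14)
(s + 158)*T = (14 + 158)*9 = 172*9 = 1548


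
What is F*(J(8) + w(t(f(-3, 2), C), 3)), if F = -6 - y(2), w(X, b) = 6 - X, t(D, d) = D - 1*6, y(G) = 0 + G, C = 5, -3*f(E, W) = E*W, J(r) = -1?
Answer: -72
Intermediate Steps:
f(E, W) = -E*W/3
y(G) = G
t(D, d) = -6 + D (t(D, d) = D - 6 = -6 + D)
F = -8 (F = -6 - 1*2 = -6 - 2 = -8)
F*(J(8) + w(t(f(-3, 2), C), 3)) = -8*(-1 + (6 - (-6 - 1/3*(-3)*2))) = -8*(-1 + (6 - (-6 + 2))) = -8*(-1 + (6 - 1*(-4))) = -8*(-1 + (6 + 4)) = -8*(-1 + 10) = -8*9 = -72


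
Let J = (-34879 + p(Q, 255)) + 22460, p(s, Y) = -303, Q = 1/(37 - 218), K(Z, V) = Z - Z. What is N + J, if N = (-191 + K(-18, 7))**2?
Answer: 23759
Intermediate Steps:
K(Z, V) = 0
Q = -1/181 (Q = 1/(-181) = -1/181 ≈ -0.0055249)
J = -12722 (J = (-34879 - 303) + 22460 = -35182 + 22460 = -12722)
N = 36481 (N = (-191 + 0)**2 = (-191)**2 = 36481)
N + J = 36481 - 12722 = 23759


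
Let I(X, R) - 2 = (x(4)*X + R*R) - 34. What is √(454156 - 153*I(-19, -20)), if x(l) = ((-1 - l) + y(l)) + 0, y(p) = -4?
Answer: √371689 ≈ 609.66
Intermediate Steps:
x(l) = -5 - l (x(l) = ((-1 - l) - 4) + 0 = (-5 - l) + 0 = -5 - l)
I(X, R) = -32 + R² - 9*X (I(X, R) = 2 + (((-5 - 1*4)*X + R*R) - 34) = 2 + (((-5 - 4)*X + R²) - 34) = 2 + ((-9*X + R²) - 34) = 2 + ((R² - 9*X) - 34) = 2 + (-34 + R² - 9*X) = -32 + R² - 9*X)
√(454156 - 153*I(-19, -20)) = √(454156 - 153*(-32 + (-20)² - 9*(-19))) = √(454156 - 153*(-32 + 400 + 171)) = √(454156 - 153*539) = √(454156 - 82467) = √371689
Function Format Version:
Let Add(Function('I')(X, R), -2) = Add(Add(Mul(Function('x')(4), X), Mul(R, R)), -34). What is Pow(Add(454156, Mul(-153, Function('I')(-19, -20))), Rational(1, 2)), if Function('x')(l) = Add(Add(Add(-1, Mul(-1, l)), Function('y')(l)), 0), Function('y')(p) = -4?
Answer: Pow(371689, Rational(1, 2)) ≈ 609.66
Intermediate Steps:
Function('x')(l) = Add(-5, Mul(-1, l)) (Function('x')(l) = Add(Add(Add(-1, Mul(-1, l)), -4), 0) = Add(Add(-5, Mul(-1, l)), 0) = Add(-5, Mul(-1, l)))
Function('I')(X, R) = Add(-32, Pow(R, 2), Mul(-9, X)) (Function('I')(X, R) = Add(2, Add(Add(Mul(Add(-5, Mul(-1, 4)), X), Mul(R, R)), -34)) = Add(2, Add(Add(Mul(Add(-5, -4), X), Pow(R, 2)), -34)) = Add(2, Add(Add(Mul(-9, X), Pow(R, 2)), -34)) = Add(2, Add(Add(Pow(R, 2), Mul(-9, X)), -34)) = Add(2, Add(-34, Pow(R, 2), Mul(-9, X))) = Add(-32, Pow(R, 2), Mul(-9, X)))
Pow(Add(454156, Mul(-153, Function('I')(-19, -20))), Rational(1, 2)) = Pow(Add(454156, Mul(-153, Add(-32, Pow(-20, 2), Mul(-9, -19)))), Rational(1, 2)) = Pow(Add(454156, Mul(-153, Add(-32, 400, 171))), Rational(1, 2)) = Pow(Add(454156, Mul(-153, 539)), Rational(1, 2)) = Pow(Add(454156, -82467), Rational(1, 2)) = Pow(371689, Rational(1, 2))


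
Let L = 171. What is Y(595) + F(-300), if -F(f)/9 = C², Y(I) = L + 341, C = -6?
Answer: 188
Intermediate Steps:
Y(I) = 512 (Y(I) = 171 + 341 = 512)
F(f) = -324 (F(f) = -9*(-6)² = -9*36 = -324)
Y(595) + F(-300) = 512 - 324 = 188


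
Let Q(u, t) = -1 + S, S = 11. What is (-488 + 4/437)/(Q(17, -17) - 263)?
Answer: 213252/110561 ≈ 1.9288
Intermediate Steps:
Q(u, t) = 10 (Q(u, t) = -1 + 11 = 10)
(-488 + 4/437)/(Q(17, -17) - 263) = (-488 + 4/437)/(10 - 263) = (-488 + 4*(1/437))/(-253) = (-488 + 4/437)*(-1/253) = -213252/437*(-1/253) = 213252/110561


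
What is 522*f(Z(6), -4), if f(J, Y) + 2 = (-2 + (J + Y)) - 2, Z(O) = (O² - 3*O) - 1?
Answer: 3654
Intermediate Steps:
Z(O) = -1 + O² - 3*O
f(J, Y) = -6 + J + Y (f(J, Y) = -2 + ((-2 + (J + Y)) - 2) = -2 + ((-2 + J + Y) - 2) = -2 + (-4 + J + Y) = -6 + J + Y)
522*f(Z(6), -4) = 522*(-6 + (-1 + 6² - 3*6) - 4) = 522*(-6 + (-1 + 36 - 18) - 4) = 522*(-6 + 17 - 4) = 522*7 = 3654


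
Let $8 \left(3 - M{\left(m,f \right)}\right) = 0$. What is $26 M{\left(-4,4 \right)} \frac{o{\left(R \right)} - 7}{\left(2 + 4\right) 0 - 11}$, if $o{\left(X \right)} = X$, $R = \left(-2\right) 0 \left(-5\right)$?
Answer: $\frac{546}{11} \approx 49.636$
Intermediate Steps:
$M{\left(m,f \right)} = 3$ ($M{\left(m,f \right)} = 3 - 0 = 3 + 0 = 3$)
$R = 0$ ($R = 0 \left(-5\right) = 0$)
$26 M{\left(-4,4 \right)} \frac{o{\left(R \right)} - 7}{\left(2 + 4\right) 0 - 11} = 26 \cdot 3 \frac{0 - 7}{\left(2 + 4\right) 0 - 11} = 78 \left(- \frac{7}{6 \cdot 0 - 11}\right) = 78 \left(- \frac{7}{0 - 11}\right) = 78 \left(- \frac{7}{-11}\right) = 78 \left(\left(-7\right) \left(- \frac{1}{11}\right)\right) = 78 \cdot \frac{7}{11} = \frac{546}{11}$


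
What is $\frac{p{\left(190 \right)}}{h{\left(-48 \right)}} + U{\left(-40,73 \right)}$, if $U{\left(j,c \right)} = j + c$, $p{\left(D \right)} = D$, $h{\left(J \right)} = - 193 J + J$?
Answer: $\frac{152159}{4608} \approx 33.021$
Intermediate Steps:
$h{\left(J \right)} = - 192 J$
$U{\left(j,c \right)} = c + j$
$\frac{p{\left(190 \right)}}{h{\left(-48 \right)}} + U{\left(-40,73 \right)} = \frac{190}{\left(-192\right) \left(-48\right)} + \left(73 - 40\right) = \frac{190}{9216} + 33 = 190 \cdot \frac{1}{9216} + 33 = \frac{95}{4608} + 33 = \frac{152159}{4608}$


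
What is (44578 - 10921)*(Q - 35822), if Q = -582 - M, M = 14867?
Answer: -1725628047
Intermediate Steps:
Q = -15449 (Q = -582 - 1*14867 = -582 - 14867 = -15449)
(44578 - 10921)*(Q - 35822) = (44578 - 10921)*(-15449 - 35822) = 33657*(-51271) = -1725628047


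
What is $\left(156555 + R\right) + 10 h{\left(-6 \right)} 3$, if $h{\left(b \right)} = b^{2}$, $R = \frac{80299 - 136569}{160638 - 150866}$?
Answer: $\frac{770176475}{4886} \approx 1.5763 \cdot 10^{5}$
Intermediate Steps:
$R = - \frac{28135}{4886}$ ($R = - \frac{56270}{9772} = \left(-56270\right) \frac{1}{9772} = - \frac{28135}{4886} \approx -5.7583$)
$\left(156555 + R\right) + 10 h{\left(-6 \right)} 3 = \left(156555 - \frac{28135}{4886}\right) + 10 \left(-6\right)^{2} \cdot 3 = \frac{764899595}{4886} + 10 \cdot 36 \cdot 3 = \frac{764899595}{4886} + 360 \cdot 3 = \frac{764899595}{4886} + 1080 = \frac{770176475}{4886}$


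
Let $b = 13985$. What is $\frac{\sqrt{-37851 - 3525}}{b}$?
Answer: $\frac{4 i \sqrt{2586}}{13985} \approx 0.014545 i$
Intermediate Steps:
$\frac{\sqrt{-37851 - 3525}}{b} = \frac{\sqrt{-37851 - 3525}}{13985} = \sqrt{-37851 - 3525} \cdot \frac{1}{13985} = \sqrt{-41376} \cdot \frac{1}{13985} = 4 i \sqrt{2586} \cdot \frac{1}{13985} = \frac{4 i \sqrt{2586}}{13985}$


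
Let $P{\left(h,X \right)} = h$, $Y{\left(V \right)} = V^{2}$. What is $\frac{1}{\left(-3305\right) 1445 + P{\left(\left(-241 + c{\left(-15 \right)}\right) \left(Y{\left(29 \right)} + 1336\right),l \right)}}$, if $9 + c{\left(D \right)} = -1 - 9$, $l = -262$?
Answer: $- \frac{1}{5341745} \approx -1.872 \cdot 10^{-7}$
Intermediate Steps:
$c{\left(D \right)} = -19$ ($c{\left(D \right)} = -9 - 10 = -19$)
$\frac{1}{\left(-3305\right) 1445 + P{\left(\left(-241 + c{\left(-15 \right)}\right) \left(Y{\left(29 \right)} + 1336\right),l \right)}} = \frac{1}{\left(-3305\right) 1445 + \left(-241 - 19\right) \left(29^{2} + 1336\right)} = \frac{1}{-4775725 - 260 \left(841 + 1336\right)} = \frac{1}{-4775725 - 566020} = \frac{1}{-5341745} = - \frac{1}{5341745}$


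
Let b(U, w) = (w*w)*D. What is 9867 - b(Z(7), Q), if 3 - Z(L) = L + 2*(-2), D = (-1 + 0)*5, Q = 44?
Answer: 19547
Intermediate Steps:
D = -5 (D = -1*5 = -5)
Z(L) = 7 - L (Z(L) = 3 - (L + 2*(-2)) = 3 - (L - 4) = 3 - (-4 + L) = 3 + (4 - L) = 7 - L)
b(U, w) = -5*w**2 (b(U, w) = (w*w)*(-5) = w**2*(-5) = -5*w**2)
9867 - b(Z(7), Q) = 9867 - (-5)*44**2 = 9867 - (-5)*1936 = 9867 - 1*(-9680) = 9867 + 9680 = 19547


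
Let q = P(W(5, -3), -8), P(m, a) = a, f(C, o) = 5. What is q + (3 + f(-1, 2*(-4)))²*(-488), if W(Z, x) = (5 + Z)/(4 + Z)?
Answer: -31240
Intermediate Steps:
W(Z, x) = (5 + Z)/(4 + Z)
q = -8
q + (3 + f(-1, 2*(-4)))²*(-488) = -8 + (3 + 5)²*(-488) = -8 + 8²*(-488) = -8 + 64*(-488) = -8 - 31232 = -31240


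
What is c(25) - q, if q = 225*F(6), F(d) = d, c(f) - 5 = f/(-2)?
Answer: -2715/2 ≈ -1357.5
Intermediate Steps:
c(f) = 5 - f/2 (c(f) = 5 + f/(-2) = 5 + f*(-½) = 5 - f/2)
q = 1350 (q = 225*6 = 1350)
c(25) - q = (5 - ½*25) - 1*1350 = (5 - 25/2) - 1350 = -15/2 - 1350 = -2715/2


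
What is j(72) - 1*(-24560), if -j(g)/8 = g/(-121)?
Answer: 2972336/121 ≈ 24565.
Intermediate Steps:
j(g) = 8*g/121 (j(g) = -8*g/(-121) = -8*g*(-1)/121 = -(-8)*g/121 = 8*g/121)
j(72) - 1*(-24560) = (8/121)*72 - 1*(-24560) = 576/121 + 24560 = 2972336/121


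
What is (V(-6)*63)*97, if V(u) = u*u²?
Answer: -1319976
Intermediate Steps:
V(u) = u³
(V(-6)*63)*97 = ((-6)³*63)*97 = -216*63*97 = -13608*97 = -1319976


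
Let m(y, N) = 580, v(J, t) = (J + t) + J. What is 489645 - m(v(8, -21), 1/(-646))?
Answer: 489065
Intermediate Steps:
v(J, t) = t + 2*J
489645 - m(v(8, -21), 1/(-646)) = 489645 - 1*580 = 489645 - 580 = 489065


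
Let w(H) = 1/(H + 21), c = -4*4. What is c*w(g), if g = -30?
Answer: 16/9 ≈ 1.7778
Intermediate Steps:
c = -16
w(H) = 1/(21 + H)
c*w(g) = -16/(21 - 30) = -16/(-9) = -16*(-⅑) = 16/9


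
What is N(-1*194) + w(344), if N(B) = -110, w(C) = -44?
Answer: -154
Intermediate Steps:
N(-1*194) + w(344) = -110 - 44 = -154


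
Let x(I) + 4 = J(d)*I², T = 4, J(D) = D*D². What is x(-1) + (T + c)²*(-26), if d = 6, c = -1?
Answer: -22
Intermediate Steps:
J(D) = D³
x(I) = -4 + 216*I² (x(I) = -4 + 6³*I² = -4 + 216*I²)
x(-1) + (T + c)²*(-26) = (-4 + 216*(-1)²) + (4 - 1)²*(-26) = (-4 + 216*1) + 3²*(-26) = (-4 + 216) + 9*(-26) = 212 - 234 = -22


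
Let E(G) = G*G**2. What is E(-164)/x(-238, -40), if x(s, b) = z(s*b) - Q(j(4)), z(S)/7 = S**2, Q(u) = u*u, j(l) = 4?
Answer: -275684/39650799 ≈ -0.0069528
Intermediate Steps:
Q(u) = u**2
z(S) = 7*S**2
E(G) = G**3
x(s, b) = -16 + 7*b**2*s**2 (x(s, b) = 7*(s*b)**2 - 1*4**2 = 7*(b*s)**2 - 1*16 = 7*(b**2*s**2) - 16 = 7*b**2*s**2 - 16 = -16 + 7*b**2*s**2)
E(-164)/x(-238, -40) = (-164)**3/(-16 + 7*(-40)**2*(-238)**2) = -4410944/(-16 + 7*1600*56644) = -4410944/(-16 + 634412800) = -4410944/634412784 = -4410944*1/634412784 = -275684/39650799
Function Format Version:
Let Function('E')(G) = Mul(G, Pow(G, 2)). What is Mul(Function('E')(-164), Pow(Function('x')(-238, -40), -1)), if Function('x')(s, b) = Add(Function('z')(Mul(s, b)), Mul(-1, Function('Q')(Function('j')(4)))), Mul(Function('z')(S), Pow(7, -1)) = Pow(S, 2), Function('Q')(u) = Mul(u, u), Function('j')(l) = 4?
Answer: Rational(-275684, 39650799) ≈ -0.0069528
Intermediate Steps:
Function('Q')(u) = Pow(u, 2)
Function('z')(S) = Mul(7, Pow(S, 2))
Function('E')(G) = Pow(G, 3)
Function('x')(s, b) = Add(-16, Mul(7, Pow(b, 2), Pow(s, 2))) (Function('x')(s, b) = Add(Mul(7, Pow(Mul(s, b), 2)), Mul(-1, Pow(4, 2))) = Add(Mul(7, Pow(Mul(b, s), 2)), Mul(-1, 16)) = Add(Mul(7, Mul(Pow(b, 2), Pow(s, 2))), -16) = Add(Mul(7, Pow(b, 2), Pow(s, 2)), -16) = Add(-16, Mul(7, Pow(b, 2), Pow(s, 2))))
Mul(Function('E')(-164), Pow(Function('x')(-238, -40), -1)) = Mul(Pow(-164, 3), Pow(Add(-16, Mul(7, Pow(-40, 2), Pow(-238, 2))), -1)) = Mul(-4410944, Pow(Add(-16, Mul(7, 1600, 56644)), -1)) = Mul(-4410944, Pow(Add(-16, 634412800), -1)) = Mul(-4410944, Pow(634412784, -1)) = Mul(-4410944, Rational(1, 634412784)) = Rational(-275684, 39650799)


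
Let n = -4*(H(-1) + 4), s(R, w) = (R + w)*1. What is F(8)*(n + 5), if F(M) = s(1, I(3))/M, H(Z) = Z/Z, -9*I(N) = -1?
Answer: -25/12 ≈ -2.0833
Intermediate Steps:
I(N) = 1/9 (I(N) = -1/9*(-1) = 1/9)
s(R, w) = R + w
H(Z) = 1
n = -20 (n = -4*(1 + 4) = -4*5 = -20)
F(M) = 10/(9*M) (F(M) = (1 + 1/9)/M = 10/(9*M))
F(8)*(n + 5) = ((10/9)/8)*(-20 + 5) = ((10/9)*(1/8))*(-15) = (5/36)*(-15) = -25/12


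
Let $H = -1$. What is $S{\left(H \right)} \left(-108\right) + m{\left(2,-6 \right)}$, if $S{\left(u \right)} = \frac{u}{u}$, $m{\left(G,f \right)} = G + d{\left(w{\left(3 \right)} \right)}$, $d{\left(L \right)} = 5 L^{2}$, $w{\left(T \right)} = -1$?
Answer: $-101$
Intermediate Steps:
$m{\left(G,f \right)} = 5 + G$ ($m{\left(G,f \right)} = G + 5 \left(-1\right)^{2} = G + 5 \cdot 1 = G + 5 = 5 + G$)
$S{\left(u \right)} = 1$
$S{\left(H \right)} \left(-108\right) + m{\left(2,-6 \right)} = 1 \left(-108\right) + \left(5 + 2\right) = -108 + 7 = -101$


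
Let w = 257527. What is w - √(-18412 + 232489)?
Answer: 257527 - √214077 ≈ 2.5706e+5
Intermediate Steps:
w - √(-18412 + 232489) = 257527 - √(-18412 + 232489) = 257527 - √214077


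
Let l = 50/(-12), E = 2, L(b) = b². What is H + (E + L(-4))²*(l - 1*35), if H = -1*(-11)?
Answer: -12679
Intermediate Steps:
l = -25/6 (l = 50*(-1/12) = -25/6 ≈ -4.1667)
H = 11
H + (E + L(-4))²*(l - 1*35) = 11 + (2 + (-4)²)²*(-25/6 - 1*35) = 11 + (2 + 16)²*(-25/6 - 35) = 11 + 18²*(-235/6) = 11 + 324*(-235/6) = 11 - 12690 = -12679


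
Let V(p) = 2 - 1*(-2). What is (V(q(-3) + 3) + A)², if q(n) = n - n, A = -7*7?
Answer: 2025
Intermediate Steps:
A = -49
q(n) = 0
V(p) = 4 (V(p) = 2 + 2 = 4)
(V(q(-3) + 3) + A)² = (4 - 49)² = (-45)² = 2025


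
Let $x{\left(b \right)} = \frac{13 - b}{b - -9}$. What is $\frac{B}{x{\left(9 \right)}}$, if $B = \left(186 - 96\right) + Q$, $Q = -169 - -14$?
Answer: $- \frac{585}{2} \approx -292.5$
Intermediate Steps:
$Q = -155$ ($Q = -169 + 14 = -155$)
$x{\left(b \right)} = \frac{13 - b}{9 + b}$ ($x{\left(b \right)} = \frac{13 - b}{b + 9} = \frac{13 - b}{9 + b}$)
$B = -65$ ($B = \left(186 - 96\right) - 155 = 90 - 155 = -65$)
$\frac{B}{x{\left(9 \right)}} = - \frac{65}{\frac{1}{9 + 9} \left(13 - 9\right)} = - \frac{65}{\frac{1}{18} \left(13 - 9\right)} = - \frac{65}{\frac{1}{18} \cdot 4} = - \frac{65}{\frac{2}{9}} = \left(-65\right) \frac{9}{2} = - \frac{585}{2}$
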